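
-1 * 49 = -49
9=9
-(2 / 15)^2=-4 / 225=-0.02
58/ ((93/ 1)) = 58/ 93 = 0.62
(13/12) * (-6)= -13/2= -6.50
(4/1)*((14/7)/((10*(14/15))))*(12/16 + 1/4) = 6/7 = 0.86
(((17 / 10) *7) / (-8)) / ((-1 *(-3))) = -119 / 240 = -0.50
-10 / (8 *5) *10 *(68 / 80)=-2.12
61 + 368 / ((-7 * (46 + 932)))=208619 / 3423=60.95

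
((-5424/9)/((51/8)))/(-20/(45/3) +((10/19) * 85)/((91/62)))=-1563016/481899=-3.24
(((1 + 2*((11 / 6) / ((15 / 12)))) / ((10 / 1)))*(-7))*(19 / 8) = -7847 / 1200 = -6.54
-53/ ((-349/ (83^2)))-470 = 576.18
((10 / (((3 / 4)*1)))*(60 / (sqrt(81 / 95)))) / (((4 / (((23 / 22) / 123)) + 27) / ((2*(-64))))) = -471040*sqrt(95) / 20601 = -222.86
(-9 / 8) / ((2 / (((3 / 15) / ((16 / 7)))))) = -63 / 1280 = -0.05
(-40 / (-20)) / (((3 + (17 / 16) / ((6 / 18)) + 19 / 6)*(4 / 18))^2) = 93312 / 201601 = 0.46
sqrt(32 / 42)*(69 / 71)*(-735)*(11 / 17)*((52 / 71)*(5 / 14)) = -105.53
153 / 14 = 10.93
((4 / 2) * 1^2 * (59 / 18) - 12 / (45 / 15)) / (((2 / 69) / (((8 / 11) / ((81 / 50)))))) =39.58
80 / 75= 16 / 15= 1.07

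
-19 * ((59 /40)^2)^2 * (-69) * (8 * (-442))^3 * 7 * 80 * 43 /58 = -412899200454475965048 /3625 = -113903227711579576.56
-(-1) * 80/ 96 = 5/ 6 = 0.83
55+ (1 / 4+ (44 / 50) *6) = 6053 / 100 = 60.53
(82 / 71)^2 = 6724 / 5041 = 1.33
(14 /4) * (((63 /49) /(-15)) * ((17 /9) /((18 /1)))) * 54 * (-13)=221 /10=22.10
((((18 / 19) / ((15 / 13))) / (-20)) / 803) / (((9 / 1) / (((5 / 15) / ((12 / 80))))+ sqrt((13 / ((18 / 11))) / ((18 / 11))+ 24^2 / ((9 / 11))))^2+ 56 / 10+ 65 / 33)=-6600530623752 / 86420213227728945547+ 4053123360* sqrt(229669) / 86420213227728945547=-0.00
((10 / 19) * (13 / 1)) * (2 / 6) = 130 / 57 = 2.28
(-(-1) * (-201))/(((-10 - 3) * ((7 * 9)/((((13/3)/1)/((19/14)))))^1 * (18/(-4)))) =-268/1539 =-0.17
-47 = -47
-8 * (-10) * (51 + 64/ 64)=4160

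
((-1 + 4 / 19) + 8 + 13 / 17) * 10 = 79.75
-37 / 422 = -0.09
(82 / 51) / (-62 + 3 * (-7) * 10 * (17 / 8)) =-328 / 103683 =-0.00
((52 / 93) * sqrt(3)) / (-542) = -26 * sqrt(3) / 25203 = -0.00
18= 18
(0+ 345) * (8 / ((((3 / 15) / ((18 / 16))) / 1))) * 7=108675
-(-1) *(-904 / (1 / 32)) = -28928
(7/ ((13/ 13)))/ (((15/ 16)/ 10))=224/ 3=74.67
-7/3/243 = -7/729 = -0.01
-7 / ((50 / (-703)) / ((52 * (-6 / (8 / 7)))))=-1343433 / 50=-26868.66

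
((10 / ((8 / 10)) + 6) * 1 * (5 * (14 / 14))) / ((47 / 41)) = 7585 / 94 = 80.69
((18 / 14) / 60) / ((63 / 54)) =9 / 490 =0.02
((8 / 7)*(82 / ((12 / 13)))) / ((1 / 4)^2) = 34112 / 21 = 1624.38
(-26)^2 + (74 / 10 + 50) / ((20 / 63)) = 856.81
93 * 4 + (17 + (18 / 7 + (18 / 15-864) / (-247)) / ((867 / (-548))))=56606041 / 146965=385.17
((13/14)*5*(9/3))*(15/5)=585/14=41.79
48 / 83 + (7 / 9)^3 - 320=-19298779 / 60507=-318.95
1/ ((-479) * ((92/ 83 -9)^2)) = -6889/ 205502975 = -0.00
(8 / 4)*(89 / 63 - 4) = -326 / 63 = -5.17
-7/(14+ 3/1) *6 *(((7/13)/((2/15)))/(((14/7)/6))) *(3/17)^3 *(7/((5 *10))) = -250047/10857730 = -0.02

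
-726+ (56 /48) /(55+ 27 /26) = -3173255 /4371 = -725.98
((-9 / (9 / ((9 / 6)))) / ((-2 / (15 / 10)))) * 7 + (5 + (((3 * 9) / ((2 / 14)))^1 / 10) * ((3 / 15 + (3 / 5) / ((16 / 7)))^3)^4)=8848876807689103766668109 / 687194767360000000000000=12.88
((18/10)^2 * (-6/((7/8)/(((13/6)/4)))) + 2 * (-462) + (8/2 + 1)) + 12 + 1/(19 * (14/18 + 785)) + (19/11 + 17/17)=-237010488563/258658400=-916.31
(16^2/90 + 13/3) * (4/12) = 323/135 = 2.39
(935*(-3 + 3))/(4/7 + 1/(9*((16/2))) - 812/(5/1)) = 0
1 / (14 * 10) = 1 / 140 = 0.01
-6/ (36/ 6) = -1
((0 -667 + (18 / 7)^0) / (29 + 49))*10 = -1110 / 13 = -85.38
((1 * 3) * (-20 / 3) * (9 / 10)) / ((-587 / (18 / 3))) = 108 / 587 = 0.18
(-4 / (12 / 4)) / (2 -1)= -4 / 3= -1.33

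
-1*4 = -4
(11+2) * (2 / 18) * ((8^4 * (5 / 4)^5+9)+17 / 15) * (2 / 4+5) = 13417118 / 135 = 99386.06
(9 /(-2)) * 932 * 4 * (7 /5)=-23486.40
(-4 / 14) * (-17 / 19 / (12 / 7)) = 17 / 114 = 0.15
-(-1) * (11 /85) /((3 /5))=11 /51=0.22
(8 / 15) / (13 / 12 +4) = 32 / 305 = 0.10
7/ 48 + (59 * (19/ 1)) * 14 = 753319/ 48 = 15694.15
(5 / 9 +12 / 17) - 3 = -266 / 153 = -1.74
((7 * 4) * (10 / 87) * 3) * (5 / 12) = 350 / 87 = 4.02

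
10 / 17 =0.59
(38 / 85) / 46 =19 / 1955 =0.01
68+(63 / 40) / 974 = 2649343 / 38960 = 68.00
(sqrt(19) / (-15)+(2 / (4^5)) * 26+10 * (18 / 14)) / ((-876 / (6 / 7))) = -23131 / 1831424+sqrt(19) / 15330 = -0.01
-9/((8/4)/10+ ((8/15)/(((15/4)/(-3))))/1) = 675/17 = 39.71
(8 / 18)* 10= 40 / 9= 4.44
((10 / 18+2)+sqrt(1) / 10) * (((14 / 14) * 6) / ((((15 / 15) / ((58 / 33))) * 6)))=6931 / 1485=4.67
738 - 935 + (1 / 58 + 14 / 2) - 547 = -42745 / 58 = -736.98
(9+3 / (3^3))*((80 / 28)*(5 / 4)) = 2050 / 63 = 32.54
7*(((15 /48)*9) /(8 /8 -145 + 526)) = 315 /6112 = 0.05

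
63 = 63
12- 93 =-81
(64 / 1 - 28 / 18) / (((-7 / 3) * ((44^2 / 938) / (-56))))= 263578 / 363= 726.11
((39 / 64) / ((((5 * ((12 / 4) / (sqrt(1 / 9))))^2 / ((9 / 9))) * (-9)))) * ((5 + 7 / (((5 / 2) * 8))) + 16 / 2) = -0.00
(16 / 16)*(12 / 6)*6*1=12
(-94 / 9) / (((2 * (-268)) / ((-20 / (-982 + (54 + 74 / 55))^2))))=-0.00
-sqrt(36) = -6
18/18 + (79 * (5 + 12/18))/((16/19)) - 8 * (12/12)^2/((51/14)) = 144271/272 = 530.41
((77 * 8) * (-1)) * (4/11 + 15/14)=-884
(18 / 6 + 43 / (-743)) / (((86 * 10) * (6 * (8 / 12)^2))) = 3279 / 2555920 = 0.00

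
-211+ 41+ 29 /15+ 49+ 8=-1666 /15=-111.07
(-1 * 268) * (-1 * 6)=1608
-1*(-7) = 7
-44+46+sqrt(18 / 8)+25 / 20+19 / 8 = 57 / 8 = 7.12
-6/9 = -2/3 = -0.67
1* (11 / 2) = 11 / 2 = 5.50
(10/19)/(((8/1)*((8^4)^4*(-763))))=-5/16322170949497520128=-0.00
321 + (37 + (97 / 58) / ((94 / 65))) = 1958121 / 5452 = 359.16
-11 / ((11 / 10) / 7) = -70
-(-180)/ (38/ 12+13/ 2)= 540/ 29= 18.62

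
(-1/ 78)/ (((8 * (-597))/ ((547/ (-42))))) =-547/ 15646176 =-0.00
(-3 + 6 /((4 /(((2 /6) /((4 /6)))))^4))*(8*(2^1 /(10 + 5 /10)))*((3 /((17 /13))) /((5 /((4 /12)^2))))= -26611 /114240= -0.23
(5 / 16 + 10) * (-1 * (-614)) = 6331.88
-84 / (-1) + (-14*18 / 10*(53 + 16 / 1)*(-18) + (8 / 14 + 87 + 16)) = 1102009 / 35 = 31485.97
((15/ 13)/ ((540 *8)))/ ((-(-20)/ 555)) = 37/ 4992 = 0.01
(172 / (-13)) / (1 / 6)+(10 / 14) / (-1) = -7289 / 91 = -80.10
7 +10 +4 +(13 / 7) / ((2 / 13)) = 463 / 14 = 33.07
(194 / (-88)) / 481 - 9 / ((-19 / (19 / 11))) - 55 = -1146801 / 21164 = -54.19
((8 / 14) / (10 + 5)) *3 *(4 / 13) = 16 / 455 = 0.04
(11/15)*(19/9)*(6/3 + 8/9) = 5434/1215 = 4.47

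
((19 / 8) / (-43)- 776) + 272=-173395 / 344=-504.06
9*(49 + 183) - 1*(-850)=2938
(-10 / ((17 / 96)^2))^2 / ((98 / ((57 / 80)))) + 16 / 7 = 3035151472 / 4092529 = 741.63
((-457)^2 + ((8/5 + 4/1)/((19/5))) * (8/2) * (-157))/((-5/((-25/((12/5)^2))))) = 164606125/912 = 180489.17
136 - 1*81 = 55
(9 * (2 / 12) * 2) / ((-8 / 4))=-3 / 2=-1.50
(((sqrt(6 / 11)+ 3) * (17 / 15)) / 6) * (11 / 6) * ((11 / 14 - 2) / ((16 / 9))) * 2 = -3179 / 2240 - 289 * sqrt(66) / 6720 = -1.77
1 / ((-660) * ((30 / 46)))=-23 / 9900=-0.00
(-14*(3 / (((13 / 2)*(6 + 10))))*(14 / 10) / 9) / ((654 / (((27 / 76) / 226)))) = -147 / 973535680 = -0.00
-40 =-40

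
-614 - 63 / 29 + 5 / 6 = -107069 / 174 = -615.34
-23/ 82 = -0.28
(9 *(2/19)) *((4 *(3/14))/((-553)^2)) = 108/40672597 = 0.00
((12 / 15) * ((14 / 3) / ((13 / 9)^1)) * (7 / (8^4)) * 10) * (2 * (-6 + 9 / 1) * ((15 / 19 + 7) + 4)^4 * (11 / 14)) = 6815305728 / 1694173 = 4022.79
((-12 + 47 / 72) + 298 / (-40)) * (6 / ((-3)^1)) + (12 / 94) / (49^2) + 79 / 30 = 817126207 / 20312460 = 40.23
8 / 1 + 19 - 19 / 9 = 224 / 9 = 24.89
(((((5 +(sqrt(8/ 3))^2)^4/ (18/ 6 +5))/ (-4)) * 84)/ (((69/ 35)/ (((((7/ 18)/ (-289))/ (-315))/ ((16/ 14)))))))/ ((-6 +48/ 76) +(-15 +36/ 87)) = 2299477831/ 2668536109440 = 0.00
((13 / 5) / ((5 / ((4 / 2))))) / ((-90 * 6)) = -13 / 6750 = -0.00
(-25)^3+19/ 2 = -31231/ 2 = -15615.50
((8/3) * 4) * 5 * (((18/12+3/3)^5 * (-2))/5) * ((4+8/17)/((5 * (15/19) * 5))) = -72200/153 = -471.90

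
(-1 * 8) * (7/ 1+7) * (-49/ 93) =5488/ 93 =59.01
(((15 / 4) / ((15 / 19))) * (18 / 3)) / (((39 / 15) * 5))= 57 / 26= 2.19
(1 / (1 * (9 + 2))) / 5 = 1 / 55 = 0.02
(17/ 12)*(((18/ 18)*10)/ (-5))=-17/ 6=-2.83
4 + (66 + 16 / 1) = 86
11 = 11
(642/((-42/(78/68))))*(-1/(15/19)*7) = 26429/170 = 155.46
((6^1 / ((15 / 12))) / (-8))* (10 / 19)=-6 / 19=-0.32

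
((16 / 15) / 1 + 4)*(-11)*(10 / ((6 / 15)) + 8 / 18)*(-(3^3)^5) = 101741190804 / 5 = 20348238160.80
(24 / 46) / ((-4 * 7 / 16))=-48 / 161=-0.30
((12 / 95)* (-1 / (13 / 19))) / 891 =-4 / 19305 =-0.00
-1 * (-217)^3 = 10218313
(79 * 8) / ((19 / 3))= 1896 / 19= 99.79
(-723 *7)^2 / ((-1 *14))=-3659103 / 2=-1829551.50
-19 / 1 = -19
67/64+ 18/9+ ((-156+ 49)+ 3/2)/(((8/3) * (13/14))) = -32913/832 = -39.56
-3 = -3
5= 5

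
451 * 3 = 1353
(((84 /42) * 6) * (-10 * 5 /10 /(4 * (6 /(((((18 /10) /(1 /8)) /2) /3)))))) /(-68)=3 /34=0.09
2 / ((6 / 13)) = 13 / 3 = 4.33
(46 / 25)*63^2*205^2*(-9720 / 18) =-165729722760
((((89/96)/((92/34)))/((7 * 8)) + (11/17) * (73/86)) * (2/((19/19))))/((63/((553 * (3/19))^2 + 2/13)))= 134.42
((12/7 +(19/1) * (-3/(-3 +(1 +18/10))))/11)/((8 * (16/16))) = 2007/616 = 3.26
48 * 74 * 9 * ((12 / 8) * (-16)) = -767232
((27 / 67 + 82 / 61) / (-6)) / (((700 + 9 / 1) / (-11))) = 78551 / 17386098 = 0.00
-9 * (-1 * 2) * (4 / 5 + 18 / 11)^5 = 777672061632 / 503284375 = 1545.19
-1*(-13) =13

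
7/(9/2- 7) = -2.80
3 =3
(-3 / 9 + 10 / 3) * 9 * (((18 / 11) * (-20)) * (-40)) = 388800 / 11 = 35345.45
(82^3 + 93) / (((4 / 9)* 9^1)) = 551461 / 4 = 137865.25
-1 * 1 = -1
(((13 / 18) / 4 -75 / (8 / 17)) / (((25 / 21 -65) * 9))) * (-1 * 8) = -40117 / 18090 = -2.22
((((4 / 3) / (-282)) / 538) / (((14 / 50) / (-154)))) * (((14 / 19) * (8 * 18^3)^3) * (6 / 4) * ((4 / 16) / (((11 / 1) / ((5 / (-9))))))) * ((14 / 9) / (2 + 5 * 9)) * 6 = -15359376162816000 / 11290199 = -1360416779.44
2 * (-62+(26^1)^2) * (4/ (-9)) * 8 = -39296/ 9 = -4366.22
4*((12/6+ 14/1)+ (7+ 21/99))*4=12256/33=371.39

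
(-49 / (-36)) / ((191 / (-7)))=-0.05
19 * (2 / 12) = 19 / 6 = 3.17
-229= -229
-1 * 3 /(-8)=3 /8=0.38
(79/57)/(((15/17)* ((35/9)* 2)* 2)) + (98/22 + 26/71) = 51123383/10387300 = 4.92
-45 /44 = -1.02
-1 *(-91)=91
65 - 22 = 43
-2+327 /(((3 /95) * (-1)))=-10357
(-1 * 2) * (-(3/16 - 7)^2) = 11881/128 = 92.82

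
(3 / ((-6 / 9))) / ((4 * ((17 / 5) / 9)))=-405 / 136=-2.98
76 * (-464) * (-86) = 3032704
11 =11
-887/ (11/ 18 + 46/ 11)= -175626/ 949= -185.06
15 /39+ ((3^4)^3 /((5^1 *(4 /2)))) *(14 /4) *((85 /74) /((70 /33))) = 3875814013 /38480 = 100722.82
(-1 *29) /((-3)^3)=29 /27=1.07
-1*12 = -12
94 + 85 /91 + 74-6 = 14827 /91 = 162.93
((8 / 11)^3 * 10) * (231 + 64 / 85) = 20171776 / 22627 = 891.49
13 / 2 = 6.50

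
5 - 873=-868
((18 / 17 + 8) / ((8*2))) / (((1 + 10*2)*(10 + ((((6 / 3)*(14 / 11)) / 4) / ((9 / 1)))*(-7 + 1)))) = 121 / 42976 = 0.00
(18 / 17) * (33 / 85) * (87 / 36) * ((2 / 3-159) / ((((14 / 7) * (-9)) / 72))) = 181830 / 289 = 629.17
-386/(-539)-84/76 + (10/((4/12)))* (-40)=-12293185/10241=-1200.39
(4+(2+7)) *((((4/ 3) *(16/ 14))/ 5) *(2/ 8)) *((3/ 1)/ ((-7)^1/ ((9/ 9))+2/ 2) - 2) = -52/ 21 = -2.48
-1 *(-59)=59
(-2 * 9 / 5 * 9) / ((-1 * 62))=81 / 155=0.52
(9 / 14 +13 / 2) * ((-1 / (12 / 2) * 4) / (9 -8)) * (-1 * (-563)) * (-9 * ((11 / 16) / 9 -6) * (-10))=60029875 / 42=1429282.74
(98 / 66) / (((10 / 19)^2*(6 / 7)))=123823 / 19800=6.25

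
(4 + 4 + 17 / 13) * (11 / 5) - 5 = 1006 / 65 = 15.48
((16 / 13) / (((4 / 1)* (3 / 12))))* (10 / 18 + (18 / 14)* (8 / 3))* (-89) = -357424 / 819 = -436.42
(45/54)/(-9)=-0.09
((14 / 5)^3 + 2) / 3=998 / 125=7.98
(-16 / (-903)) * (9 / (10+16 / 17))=136 / 9331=0.01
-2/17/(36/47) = -47/306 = -0.15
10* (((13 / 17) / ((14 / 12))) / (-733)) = -780 / 87227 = -0.01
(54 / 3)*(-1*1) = -18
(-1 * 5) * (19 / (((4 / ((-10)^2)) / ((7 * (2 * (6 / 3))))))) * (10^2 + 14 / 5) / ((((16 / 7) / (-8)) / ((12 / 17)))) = 287120400 / 17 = 16889435.29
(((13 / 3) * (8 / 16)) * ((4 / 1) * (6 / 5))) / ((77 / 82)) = 11.08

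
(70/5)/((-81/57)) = -9.85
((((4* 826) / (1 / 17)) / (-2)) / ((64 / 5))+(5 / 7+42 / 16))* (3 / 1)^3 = -6624747 / 112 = -59149.53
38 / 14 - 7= -4.29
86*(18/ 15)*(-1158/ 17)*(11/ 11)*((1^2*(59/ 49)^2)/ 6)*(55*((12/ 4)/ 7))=-11439972324/ 285719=-40039.24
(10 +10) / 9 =20 / 9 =2.22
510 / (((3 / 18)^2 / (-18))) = -330480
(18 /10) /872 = 9 /4360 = 0.00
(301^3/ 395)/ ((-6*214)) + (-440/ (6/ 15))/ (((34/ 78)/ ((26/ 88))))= -6892111817/ 8622060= -799.36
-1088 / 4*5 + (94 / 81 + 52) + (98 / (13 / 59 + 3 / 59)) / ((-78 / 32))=-1532216 / 1053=-1455.10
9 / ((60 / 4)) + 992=4963 / 5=992.60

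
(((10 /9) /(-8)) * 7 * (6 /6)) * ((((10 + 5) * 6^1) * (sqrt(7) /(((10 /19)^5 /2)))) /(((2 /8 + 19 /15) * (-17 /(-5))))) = -2223.24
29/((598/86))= 1247/299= 4.17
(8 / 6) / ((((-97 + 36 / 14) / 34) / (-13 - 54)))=63784 / 1983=32.17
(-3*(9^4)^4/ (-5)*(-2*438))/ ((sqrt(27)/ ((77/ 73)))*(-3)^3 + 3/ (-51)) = -245417703557955903425682/ 75783520985 + 320384843887653056730558186*sqrt(3)/ 75783520985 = 7319235140772473.85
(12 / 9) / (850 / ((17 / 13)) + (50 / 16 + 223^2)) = 0.00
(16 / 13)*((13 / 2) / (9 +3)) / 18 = 1 / 27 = 0.04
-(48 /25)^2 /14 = -1152 /4375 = -0.26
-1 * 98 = -98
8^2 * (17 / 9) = 1088 / 9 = 120.89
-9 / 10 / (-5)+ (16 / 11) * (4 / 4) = 899 / 550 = 1.63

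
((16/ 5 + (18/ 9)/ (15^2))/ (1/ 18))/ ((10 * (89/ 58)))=41876/ 11125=3.76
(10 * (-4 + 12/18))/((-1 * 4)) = 25/3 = 8.33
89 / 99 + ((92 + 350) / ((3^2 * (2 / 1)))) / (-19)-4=-8264 / 1881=-4.39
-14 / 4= -7 / 2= -3.50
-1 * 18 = -18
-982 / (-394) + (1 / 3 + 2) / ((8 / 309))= 145965 / 1576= 92.62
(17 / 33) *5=85 / 33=2.58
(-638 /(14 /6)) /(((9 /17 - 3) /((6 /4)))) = 16269 /98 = 166.01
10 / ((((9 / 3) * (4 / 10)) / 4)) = 100 / 3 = 33.33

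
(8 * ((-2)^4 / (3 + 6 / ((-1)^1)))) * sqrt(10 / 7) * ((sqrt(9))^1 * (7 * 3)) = -384 * sqrt(70) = -3212.77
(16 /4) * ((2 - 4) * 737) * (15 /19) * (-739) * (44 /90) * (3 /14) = 47928584 /133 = 360365.29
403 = 403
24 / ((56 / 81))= 243 / 7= 34.71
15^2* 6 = 1350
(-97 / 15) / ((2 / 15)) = -97 / 2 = -48.50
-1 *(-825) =825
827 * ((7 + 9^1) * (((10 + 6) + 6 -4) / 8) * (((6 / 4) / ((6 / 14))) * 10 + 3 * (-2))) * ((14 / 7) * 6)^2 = 124327872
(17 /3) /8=17 /24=0.71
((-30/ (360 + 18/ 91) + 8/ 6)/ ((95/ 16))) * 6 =218528/ 172995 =1.26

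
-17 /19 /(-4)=17 /76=0.22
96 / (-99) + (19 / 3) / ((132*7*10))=-26861 / 27720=-0.97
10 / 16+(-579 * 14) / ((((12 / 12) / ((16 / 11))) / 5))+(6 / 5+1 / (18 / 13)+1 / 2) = -233440733 / 3960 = -58949.68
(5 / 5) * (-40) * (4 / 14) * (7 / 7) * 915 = -73200 / 7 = -10457.14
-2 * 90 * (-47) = 8460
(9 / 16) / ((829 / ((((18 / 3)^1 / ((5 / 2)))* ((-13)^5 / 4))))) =-10024911 / 66320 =-151.16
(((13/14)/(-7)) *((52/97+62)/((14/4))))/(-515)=78858/17134565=0.00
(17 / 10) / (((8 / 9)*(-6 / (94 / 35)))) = -2397 / 2800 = -0.86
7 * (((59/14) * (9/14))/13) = 531/364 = 1.46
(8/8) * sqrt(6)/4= sqrt(6)/4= 0.61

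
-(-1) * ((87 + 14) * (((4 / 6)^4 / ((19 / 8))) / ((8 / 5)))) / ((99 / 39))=105040 / 50787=2.07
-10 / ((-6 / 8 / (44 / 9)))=1760 / 27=65.19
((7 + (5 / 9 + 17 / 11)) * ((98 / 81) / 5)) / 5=88298 / 200475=0.44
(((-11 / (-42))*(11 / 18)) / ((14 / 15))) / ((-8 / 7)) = -605 / 4032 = -0.15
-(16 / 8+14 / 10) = -17 / 5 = -3.40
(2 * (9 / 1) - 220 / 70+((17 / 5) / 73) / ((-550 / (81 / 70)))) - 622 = -8531876377 / 14052500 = -607.14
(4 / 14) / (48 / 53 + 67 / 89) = 9434 / 54761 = 0.17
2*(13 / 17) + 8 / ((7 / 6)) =998 / 119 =8.39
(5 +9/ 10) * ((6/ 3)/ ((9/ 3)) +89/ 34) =3953/ 204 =19.38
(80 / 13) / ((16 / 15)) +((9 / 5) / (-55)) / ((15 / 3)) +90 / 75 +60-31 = 642833 / 17875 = 35.96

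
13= 13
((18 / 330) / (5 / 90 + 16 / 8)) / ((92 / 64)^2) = 13824 / 1076515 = 0.01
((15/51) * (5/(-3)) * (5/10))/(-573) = 25/58446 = 0.00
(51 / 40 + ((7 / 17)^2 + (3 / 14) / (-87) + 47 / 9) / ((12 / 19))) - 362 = -352.19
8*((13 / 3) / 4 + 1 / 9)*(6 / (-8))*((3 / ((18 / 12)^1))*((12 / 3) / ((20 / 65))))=-559 / 3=-186.33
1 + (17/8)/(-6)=31/48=0.65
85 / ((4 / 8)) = 170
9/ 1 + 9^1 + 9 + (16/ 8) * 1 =29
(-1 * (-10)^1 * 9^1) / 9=10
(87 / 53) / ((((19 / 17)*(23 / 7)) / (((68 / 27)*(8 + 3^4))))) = 20885452 / 208449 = 100.19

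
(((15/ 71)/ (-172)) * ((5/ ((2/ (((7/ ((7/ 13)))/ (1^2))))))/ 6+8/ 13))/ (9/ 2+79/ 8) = -0.00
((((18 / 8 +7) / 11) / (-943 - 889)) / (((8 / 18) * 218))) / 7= -333 / 492031232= -0.00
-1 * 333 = -333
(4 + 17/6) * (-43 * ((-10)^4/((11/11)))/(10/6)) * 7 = -12341000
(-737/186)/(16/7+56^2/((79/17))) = -407561/69647328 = -0.01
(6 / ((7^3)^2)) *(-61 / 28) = -183 / 1647086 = -0.00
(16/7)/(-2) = -8/7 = -1.14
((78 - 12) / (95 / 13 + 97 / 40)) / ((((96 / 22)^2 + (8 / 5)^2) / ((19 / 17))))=41094625 / 117125036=0.35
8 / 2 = 4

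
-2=-2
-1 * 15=-15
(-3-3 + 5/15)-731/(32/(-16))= 359.83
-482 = -482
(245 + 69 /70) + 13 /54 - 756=-481736 /945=-509.77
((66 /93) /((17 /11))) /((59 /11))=2662 /31093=0.09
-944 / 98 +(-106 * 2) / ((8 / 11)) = -29511 / 98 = -301.13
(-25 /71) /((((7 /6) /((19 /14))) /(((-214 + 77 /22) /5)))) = 17.24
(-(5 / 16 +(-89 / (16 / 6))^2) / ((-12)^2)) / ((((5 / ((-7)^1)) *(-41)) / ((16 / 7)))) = -71309 / 118080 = -0.60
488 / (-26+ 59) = 488 / 33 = 14.79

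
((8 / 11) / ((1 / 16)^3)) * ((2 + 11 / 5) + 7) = 1835008 / 55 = 33363.78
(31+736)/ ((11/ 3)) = 2301/ 11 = 209.18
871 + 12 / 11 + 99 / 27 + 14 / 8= 115831 / 132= 877.51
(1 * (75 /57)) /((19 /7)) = 175 /361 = 0.48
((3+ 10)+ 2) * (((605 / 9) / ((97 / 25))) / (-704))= -6875 / 18624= -0.37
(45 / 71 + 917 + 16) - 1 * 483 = 31995 / 71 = 450.63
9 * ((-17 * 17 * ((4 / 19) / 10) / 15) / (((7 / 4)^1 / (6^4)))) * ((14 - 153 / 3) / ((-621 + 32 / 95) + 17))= -342176 / 2065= -165.70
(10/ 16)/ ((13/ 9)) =45/ 104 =0.43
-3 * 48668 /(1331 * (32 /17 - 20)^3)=179329413 /9722326768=0.02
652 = 652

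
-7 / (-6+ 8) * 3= -21 / 2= -10.50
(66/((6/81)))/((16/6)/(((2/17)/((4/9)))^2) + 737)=216513/188339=1.15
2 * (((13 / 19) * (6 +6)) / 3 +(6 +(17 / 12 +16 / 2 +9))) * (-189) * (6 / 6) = -390033 / 38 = -10264.03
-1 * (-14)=14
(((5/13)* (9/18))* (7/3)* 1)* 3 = 35/26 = 1.35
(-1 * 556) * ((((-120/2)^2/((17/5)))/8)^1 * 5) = -6255000/17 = -367941.18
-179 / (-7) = 179 / 7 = 25.57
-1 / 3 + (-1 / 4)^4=-0.33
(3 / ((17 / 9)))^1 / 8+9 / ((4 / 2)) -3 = 231 / 136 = 1.70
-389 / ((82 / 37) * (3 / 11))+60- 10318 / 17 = -4978799 / 4182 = -1190.53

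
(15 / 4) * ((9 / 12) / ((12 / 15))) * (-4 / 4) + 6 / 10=-933 / 320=-2.92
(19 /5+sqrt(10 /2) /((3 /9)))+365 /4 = 3 * sqrt(5)+1901 /20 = 101.76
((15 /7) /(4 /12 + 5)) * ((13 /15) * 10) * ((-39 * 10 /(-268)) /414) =4225 /345184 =0.01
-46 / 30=-23 / 15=-1.53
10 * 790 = 7900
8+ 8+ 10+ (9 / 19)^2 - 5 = 7662 / 361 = 21.22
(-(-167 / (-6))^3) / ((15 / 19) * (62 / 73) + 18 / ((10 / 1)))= -32299505905 / 3700728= -8727.88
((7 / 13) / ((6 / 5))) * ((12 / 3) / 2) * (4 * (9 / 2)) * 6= 1260 / 13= 96.92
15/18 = 5/6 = 0.83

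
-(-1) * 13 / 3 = 13 / 3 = 4.33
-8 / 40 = -1 / 5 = -0.20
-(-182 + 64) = 118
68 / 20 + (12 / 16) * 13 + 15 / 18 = 13.98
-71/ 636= -0.11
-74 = -74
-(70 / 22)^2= -1225 / 121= -10.12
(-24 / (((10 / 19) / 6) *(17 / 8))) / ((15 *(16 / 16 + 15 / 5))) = -912 / 425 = -2.15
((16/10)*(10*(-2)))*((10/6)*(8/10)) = -128/3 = -42.67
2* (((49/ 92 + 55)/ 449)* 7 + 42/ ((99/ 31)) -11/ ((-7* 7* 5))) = 4696418299/ 166987590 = 28.12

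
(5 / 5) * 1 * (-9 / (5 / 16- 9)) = 144 / 139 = 1.04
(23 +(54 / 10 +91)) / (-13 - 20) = -3.62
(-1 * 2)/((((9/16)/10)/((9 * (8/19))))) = -2560/19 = -134.74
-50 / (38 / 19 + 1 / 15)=-750 / 31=-24.19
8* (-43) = -344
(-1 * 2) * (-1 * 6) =12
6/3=2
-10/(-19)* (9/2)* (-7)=-315/19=-16.58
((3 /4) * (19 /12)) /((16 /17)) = 323 /256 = 1.26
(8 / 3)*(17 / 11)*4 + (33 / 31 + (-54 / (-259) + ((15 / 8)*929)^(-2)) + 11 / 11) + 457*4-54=30746077972565216 / 17150156567775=1792.76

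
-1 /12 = -0.08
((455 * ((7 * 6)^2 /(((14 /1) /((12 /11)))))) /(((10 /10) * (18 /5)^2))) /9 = 159250 /297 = 536.20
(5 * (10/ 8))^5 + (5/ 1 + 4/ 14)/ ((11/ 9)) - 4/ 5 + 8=3764309113/ 394240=9548.27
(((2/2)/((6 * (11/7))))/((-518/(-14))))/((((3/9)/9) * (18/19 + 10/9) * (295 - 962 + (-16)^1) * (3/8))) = -3591/24462328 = -0.00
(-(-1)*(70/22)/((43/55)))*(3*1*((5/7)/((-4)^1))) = -375/172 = -2.18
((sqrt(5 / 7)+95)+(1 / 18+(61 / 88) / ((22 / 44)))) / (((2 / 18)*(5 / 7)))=9*sqrt(35) / 5+267337 / 220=1225.82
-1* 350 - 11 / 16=-5611 / 16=-350.69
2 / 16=1 / 8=0.12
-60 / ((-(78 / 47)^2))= 11045 / 507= 21.79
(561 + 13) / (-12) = -287 / 6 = -47.83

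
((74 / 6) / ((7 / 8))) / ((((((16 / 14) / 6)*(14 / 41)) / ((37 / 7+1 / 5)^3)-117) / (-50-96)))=1567624790016 / 89125350307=17.59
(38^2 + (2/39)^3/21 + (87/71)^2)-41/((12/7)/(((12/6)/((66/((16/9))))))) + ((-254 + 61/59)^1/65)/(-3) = 5891090649855682/4075440059691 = 1445.51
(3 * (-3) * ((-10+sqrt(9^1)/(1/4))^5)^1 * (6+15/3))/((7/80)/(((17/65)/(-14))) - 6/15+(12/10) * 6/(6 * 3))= 430848/637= 676.37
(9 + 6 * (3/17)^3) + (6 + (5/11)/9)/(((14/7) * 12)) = 108387391/11673288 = 9.29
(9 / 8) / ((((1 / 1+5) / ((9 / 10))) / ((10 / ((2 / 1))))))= 27 / 32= 0.84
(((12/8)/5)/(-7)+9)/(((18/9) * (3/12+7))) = 627/1015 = 0.62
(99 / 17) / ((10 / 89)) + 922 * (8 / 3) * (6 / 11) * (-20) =-50059879 / 1870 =-26769.99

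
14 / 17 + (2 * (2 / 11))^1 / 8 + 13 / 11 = 767 / 374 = 2.05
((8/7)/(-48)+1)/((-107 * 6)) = -41/26964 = -0.00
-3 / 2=-1.50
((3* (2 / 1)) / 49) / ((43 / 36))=0.10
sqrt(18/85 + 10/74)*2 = 2*sqrt(3431195)/3145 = 1.18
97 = 97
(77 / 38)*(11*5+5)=2310 / 19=121.58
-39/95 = -0.41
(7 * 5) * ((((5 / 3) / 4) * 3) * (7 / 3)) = 1225 / 12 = 102.08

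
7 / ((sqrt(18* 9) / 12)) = 14* sqrt(2) / 3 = 6.60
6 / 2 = 3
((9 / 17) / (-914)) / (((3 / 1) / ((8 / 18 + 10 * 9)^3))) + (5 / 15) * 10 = -263383682 / 1887867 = -139.51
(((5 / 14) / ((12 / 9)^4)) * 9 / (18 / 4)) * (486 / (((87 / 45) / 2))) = 113.63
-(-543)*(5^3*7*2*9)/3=2850750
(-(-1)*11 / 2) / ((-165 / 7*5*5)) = -7 / 750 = -0.01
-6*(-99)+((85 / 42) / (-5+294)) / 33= 13995833 / 23562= 594.00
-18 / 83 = -0.22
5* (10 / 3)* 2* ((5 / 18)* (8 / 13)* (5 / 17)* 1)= 10000 / 5967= 1.68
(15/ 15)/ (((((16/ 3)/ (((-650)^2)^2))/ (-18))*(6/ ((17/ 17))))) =-100409765625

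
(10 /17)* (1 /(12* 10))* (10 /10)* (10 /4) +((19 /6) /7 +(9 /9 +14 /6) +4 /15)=58043 /14280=4.06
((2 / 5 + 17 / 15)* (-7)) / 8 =-161 / 120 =-1.34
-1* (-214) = 214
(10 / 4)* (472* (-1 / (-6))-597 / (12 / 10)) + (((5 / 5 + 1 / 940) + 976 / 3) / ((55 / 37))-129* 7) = -44734699 / 25850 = -1730.55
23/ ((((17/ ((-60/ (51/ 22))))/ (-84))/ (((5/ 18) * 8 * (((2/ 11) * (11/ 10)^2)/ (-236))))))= -311696/ 51153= -6.09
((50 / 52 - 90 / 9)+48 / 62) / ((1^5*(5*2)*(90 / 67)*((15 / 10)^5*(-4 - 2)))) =892574 / 66102075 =0.01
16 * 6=96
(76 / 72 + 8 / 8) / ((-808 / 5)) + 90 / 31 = 1303225 / 450864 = 2.89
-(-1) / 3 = 1 / 3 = 0.33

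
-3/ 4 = -0.75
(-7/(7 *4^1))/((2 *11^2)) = -1/968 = -0.00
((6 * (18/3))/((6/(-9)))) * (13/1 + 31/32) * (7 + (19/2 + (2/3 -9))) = -6160.22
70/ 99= 0.71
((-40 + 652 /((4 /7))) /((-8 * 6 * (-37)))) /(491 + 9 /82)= 0.00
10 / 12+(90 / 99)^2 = 1205 / 726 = 1.66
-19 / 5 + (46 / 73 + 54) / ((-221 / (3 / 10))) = -312509 / 80665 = -3.87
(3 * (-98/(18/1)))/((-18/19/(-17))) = -15827/54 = -293.09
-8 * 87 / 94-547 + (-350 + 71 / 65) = -2759618 / 3055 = -903.31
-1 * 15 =-15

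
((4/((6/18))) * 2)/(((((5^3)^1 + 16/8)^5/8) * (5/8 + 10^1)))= 1536/2808261399595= 0.00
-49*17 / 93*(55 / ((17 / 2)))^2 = -592900 / 1581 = -375.02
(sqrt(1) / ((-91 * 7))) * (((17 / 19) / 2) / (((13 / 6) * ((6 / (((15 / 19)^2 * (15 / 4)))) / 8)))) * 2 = -114750 / 56799379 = -0.00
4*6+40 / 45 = 224 / 9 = 24.89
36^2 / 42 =216 / 7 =30.86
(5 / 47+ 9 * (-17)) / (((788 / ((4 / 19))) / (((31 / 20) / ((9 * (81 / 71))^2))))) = -561481703 / 934916321610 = -0.00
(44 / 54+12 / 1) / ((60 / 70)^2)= 8477 / 486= 17.44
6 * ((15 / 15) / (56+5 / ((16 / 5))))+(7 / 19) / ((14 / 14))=2757 / 5833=0.47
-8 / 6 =-4 / 3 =-1.33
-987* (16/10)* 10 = -15792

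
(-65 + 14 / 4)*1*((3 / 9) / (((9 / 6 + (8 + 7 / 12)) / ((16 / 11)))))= -3936 / 1331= -2.96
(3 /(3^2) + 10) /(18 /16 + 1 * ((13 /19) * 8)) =4712 /3009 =1.57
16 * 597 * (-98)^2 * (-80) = -7338992640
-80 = -80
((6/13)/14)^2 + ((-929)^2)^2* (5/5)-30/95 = 117192344207111344/157339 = 744839767680.69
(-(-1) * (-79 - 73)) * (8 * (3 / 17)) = -3648 / 17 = -214.59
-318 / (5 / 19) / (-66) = 1007 / 55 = 18.31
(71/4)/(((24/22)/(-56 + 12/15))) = -17963/20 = -898.15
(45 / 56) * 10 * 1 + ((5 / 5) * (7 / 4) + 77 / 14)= 107 / 7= 15.29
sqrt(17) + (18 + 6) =sqrt(17) + 24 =28.12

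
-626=-626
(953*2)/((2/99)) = 94347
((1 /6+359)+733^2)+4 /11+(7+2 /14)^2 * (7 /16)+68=496870699 /924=537738.85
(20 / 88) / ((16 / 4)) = 5 / 88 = 0.06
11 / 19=0.58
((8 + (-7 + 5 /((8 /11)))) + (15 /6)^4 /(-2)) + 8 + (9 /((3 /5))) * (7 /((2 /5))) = 8283 /32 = 258.84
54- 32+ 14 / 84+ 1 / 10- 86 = -956 / 15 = -63.73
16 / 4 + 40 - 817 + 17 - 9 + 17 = -748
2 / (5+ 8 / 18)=18 / 49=0.37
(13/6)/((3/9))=13/2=6.50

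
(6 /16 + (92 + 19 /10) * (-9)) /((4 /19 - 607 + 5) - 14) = 1.37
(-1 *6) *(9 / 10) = -27 / 5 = -5.40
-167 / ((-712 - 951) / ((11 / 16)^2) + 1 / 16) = 323312 / 6811527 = 0.05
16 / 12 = 4 / 3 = 1.33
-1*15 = -15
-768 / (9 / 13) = -1109.33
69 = 69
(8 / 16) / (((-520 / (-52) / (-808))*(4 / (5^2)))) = -252.50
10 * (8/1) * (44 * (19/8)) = 8360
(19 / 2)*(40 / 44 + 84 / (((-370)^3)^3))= 6173182640266157499995611 / 714789568872923500000000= 8.64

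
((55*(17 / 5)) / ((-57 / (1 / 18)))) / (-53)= 187 / 54378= 0.00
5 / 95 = 1 / 19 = 0.05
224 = 224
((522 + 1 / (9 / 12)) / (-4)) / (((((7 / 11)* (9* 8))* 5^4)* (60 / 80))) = -1727 / 283500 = -0.01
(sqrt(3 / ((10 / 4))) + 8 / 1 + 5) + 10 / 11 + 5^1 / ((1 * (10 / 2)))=sqrt(30) / 5 + 164 / 11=16.00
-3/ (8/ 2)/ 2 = -3/ 8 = -0.38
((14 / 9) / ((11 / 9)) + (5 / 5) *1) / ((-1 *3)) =-25 / 33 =-0.76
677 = 677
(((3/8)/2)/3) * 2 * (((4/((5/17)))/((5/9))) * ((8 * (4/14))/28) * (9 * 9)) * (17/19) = 421362/23275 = 18.10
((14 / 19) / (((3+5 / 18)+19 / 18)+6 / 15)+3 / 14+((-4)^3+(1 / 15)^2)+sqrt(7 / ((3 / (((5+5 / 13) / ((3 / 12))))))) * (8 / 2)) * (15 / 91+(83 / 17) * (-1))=166.38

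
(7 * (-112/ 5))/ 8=-98/ 5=-19.60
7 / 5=1.40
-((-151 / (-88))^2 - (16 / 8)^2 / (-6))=-83891 / 23232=-3.61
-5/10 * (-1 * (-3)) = -3/2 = -1.50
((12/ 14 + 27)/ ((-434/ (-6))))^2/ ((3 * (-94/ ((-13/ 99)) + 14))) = 1482975/ 21892241168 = 0.00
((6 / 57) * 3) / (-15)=-2 / 95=-0.02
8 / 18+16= 16.44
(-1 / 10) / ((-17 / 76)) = 38 / 85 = 0.45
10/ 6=1.67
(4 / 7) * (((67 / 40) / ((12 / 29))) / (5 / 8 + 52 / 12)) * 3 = 5829 / 4165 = 1.40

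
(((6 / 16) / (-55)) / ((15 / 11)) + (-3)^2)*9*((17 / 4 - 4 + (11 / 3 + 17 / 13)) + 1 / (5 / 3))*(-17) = -416815707 / 52000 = -8015.69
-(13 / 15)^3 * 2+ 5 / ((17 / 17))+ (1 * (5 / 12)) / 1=55549 / 13500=4.11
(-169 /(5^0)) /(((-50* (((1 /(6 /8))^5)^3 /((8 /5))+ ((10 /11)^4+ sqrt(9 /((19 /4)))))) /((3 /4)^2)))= 756535889102774192359701039 /18866107165276271821046547160 - 201386146415413480955809947* sqrt(19) /754644286611050872841861886400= 0.04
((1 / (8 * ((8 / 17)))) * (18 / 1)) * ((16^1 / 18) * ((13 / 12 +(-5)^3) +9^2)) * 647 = -5664485 / 48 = -118010.10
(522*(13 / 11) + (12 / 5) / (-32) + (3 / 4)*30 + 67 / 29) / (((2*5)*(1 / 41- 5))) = -12.90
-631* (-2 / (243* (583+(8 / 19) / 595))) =14266910 / 1601569989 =0.01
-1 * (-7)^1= 7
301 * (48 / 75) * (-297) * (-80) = 22885632 / 5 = 4577126.40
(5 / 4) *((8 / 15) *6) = 4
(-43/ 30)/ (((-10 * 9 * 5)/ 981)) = 4687/ 1500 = 3.12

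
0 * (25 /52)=0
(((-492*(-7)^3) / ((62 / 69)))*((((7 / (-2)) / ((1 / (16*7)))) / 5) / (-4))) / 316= 142641009 / 12245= 11648.92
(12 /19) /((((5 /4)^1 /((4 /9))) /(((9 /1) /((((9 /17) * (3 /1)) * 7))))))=1088 /5985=0.18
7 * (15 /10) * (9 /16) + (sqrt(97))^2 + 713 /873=2897605 /27936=103.72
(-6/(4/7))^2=441/4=110.25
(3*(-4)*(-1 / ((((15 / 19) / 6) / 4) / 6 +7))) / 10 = 5472 / 31945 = 0.17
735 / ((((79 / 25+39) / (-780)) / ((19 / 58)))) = -68079375 / 15283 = -4454.58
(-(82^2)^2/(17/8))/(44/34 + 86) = -90424352/371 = -243731.41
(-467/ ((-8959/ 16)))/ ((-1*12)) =-0.07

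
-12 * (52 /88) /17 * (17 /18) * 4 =-52 /33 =-1.58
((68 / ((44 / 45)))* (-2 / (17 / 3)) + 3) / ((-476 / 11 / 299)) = 70863 / 476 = 148.87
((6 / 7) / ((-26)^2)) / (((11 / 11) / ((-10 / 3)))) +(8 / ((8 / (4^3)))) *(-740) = -56026885 / 1183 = -47360.00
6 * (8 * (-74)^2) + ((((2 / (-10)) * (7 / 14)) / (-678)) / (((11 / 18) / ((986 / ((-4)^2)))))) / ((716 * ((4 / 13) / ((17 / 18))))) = 449148606491033 / 1708776960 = 262848.00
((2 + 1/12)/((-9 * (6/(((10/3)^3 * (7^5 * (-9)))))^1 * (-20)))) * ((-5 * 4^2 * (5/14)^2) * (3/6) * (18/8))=26796875/216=124059.61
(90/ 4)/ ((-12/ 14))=-105/ 4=-26.25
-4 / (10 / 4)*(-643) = 5144 / 5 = 1028.80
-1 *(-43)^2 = -1849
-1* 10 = -10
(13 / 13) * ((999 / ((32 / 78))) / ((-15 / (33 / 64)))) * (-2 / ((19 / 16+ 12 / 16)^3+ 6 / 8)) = 3428568 / 164315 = 20.87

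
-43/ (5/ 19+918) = -817/ 17447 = -0.05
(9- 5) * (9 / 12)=3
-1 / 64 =-0.02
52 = 52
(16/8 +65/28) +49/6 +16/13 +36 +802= 851.72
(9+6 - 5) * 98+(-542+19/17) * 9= -66095/17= -3887.94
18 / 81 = 2 / 9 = 0.22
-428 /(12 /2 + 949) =-428 /955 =-0.45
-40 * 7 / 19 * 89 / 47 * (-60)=1495200 / 893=1674.36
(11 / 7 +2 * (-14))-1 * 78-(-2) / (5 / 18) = -3403 / 35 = -97.23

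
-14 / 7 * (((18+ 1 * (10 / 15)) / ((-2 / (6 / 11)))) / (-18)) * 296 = -16576 / 99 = -167.43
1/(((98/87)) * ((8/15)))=1305/784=1.66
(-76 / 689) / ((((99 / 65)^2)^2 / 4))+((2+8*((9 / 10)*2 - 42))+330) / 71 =116552610356 / 1807361392815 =0.06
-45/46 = -0.98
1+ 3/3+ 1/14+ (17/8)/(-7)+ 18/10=999/280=3.57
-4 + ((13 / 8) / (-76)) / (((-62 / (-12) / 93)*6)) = -4.06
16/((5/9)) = 144/5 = 28.80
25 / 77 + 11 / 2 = 897 / 154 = 5.82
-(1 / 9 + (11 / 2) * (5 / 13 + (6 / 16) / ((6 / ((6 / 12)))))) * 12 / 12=-17959 / 7488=-2.40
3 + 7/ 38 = 121/ 38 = 3.18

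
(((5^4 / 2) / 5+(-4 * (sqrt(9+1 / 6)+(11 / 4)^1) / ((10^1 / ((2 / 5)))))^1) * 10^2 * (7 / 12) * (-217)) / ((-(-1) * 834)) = -4713457 / 5004+1519 * sqrt(330) / 3753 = -934.59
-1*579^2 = -335241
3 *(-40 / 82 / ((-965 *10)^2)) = -3 / 190901125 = -0.00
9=9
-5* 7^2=-245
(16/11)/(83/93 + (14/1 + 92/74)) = 55056/610753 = 0.09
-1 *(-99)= 99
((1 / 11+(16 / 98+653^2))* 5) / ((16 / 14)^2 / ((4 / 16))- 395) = -5469.93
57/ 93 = 19/ 31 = 0.61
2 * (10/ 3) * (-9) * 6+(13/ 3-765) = -3362/ 3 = -1120.67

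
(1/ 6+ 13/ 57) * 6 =45/ 19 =2.37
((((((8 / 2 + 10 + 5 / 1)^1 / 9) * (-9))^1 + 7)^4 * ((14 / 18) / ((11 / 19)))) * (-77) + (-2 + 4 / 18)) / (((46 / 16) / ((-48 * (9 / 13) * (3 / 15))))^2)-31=-25620119893903 / 2235025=-11463012.67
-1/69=-0.01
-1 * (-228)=228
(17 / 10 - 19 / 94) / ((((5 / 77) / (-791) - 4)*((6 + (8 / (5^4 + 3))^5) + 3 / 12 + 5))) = -8180279176494232192 / 245762010437317049715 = -0.03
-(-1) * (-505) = -505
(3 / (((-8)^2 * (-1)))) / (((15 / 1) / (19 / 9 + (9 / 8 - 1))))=-161 / 23040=-0.01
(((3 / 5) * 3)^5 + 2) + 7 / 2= 152473 / 6250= 24.40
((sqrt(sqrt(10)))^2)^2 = 10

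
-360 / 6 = -60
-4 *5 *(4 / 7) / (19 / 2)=-160 / 133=-1.20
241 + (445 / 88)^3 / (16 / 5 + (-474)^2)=184501104063417 / 765562918912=241.00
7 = 7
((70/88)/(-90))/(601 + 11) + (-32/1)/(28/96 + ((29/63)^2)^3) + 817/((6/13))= 121497771429218222557/73019086378181856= 1663.92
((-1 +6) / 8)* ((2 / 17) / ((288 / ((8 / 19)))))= 5 / 46512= 0.00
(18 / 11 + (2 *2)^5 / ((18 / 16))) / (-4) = -45137 / 198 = -227.96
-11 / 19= -0.58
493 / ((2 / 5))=2465 / 2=1232.50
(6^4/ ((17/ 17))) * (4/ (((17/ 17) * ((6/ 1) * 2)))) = 432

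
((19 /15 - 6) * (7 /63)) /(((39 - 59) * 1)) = 0.03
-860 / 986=-0.87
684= 684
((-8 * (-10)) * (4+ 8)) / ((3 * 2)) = 160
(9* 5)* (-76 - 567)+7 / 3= -86798 / 3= -28932.67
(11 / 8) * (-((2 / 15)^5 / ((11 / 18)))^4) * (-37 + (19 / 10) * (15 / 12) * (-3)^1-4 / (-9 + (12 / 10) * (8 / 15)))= 19130482688 / 14098713487529754638671875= 0.00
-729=-729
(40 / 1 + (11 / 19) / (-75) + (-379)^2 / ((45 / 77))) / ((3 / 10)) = 2101809764 / 2565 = 819419.01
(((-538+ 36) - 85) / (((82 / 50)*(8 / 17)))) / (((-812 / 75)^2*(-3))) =467765625 / 216264832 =2.16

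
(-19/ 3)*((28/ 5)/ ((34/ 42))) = -3724/ 85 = -43.81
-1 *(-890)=890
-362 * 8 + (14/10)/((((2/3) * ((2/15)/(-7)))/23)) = -21727/4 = -5431.75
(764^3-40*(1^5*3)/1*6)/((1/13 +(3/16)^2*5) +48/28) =226713412.20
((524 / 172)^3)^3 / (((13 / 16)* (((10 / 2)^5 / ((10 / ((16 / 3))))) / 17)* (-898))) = -579444489376430696121 / 1833520672422095369375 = -0.32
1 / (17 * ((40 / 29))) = 29 / 680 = 0.04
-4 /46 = -2 /23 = -0.09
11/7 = 1.57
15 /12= 5 /4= 1.25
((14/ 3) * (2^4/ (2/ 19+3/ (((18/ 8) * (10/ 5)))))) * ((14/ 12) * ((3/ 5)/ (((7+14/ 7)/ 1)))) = 3724/ 495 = 7.52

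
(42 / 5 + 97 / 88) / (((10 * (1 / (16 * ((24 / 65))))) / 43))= 4314792 / 17875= 241.39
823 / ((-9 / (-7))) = 5761 / 9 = 640.11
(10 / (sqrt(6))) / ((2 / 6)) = 5* sqrt(6) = 12.25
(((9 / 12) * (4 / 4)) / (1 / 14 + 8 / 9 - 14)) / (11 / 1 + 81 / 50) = -4725 / 1036733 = -0.00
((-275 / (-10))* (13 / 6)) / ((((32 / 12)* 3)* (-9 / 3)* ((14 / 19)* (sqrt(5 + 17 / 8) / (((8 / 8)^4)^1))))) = -715* sqrt(114) / 6048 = -1.26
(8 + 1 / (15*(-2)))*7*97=162281 / 30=5409.37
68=68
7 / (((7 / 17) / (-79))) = -1343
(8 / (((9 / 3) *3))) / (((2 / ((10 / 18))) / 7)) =140 / 81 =1.73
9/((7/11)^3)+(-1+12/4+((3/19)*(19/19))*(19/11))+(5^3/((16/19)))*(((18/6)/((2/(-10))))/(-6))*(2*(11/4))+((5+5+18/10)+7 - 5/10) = 2531245393/1207360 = 2096.51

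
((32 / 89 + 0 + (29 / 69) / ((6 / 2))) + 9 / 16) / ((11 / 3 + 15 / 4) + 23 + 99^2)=313087 / 2897987028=0.00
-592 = -592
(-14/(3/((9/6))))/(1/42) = -294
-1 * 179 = -179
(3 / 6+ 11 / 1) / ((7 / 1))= 23 / 14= 1.64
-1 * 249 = -249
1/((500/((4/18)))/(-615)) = -41/150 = -0.27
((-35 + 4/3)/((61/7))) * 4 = -2828/183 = -15.45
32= 32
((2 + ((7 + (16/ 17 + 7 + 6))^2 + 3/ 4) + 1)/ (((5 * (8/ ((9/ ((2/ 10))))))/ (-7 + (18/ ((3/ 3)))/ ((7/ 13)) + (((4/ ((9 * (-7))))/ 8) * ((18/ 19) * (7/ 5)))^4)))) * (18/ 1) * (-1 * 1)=-39002203241814348/ 164774614375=-236700.32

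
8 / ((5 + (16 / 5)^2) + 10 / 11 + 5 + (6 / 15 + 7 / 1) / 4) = 8800 / 25299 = 0.35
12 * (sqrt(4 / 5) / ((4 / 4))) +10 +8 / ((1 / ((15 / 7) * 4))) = 24 * sqrt(5) / 5 +550 / 7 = 89.30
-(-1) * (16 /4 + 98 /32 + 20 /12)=419 /48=8.73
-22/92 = -11/46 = -0.24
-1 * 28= -28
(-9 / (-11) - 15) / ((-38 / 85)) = 6630 / 209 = 31.72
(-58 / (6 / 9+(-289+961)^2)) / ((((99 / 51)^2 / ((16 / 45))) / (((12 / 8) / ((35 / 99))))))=-67048 / 1303950725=-0.00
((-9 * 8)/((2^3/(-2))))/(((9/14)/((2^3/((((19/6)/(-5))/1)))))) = -6720/19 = -353.68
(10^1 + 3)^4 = 28561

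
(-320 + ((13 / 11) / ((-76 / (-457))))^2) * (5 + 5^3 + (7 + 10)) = -27687632133 / 698896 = -39616.24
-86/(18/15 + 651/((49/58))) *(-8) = 6020/6753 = 0.89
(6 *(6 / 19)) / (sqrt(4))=18 / 19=0.95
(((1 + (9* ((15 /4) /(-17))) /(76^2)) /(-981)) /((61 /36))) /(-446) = 392633 /291183859168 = 0.00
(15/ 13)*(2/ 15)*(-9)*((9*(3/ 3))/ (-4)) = 81/ 26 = 3.12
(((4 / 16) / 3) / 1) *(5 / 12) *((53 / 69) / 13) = 265 / 129168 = 0.00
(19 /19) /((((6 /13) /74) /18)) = 2886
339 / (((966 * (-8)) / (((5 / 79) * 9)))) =-5085 / 203504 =-0.02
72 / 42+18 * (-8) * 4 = -4020 / 7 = -574.29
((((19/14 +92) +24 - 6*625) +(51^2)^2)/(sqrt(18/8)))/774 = 94661957/16254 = 5823.92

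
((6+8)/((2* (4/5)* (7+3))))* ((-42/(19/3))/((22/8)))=-441/209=-2.11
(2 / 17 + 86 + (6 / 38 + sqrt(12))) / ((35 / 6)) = 12 * sqrt(3) / 35 + 23886 / 1615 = 15.38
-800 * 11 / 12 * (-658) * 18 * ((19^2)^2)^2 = 147512435148909600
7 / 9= 0.78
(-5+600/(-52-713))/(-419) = 295/21369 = 0.01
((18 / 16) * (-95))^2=731025 / 64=11422.27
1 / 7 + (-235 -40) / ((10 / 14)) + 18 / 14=-2685 / 7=-383.57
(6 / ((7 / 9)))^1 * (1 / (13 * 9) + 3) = 2112 / 91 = 23.21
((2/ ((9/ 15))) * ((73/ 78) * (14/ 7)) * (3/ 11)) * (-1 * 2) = -3.40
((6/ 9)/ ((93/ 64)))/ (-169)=-128/ 47151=-0.00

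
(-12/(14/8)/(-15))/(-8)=-2/35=-0.06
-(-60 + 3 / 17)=1017 / 17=59.82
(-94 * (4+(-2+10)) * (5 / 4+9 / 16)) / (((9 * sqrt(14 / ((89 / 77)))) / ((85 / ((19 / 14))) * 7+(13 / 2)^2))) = -1508841 * sqrt(1958) / 2128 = -31374.60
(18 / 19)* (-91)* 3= -4914 / 19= -258.63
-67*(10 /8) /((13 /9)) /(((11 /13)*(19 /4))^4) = -423933120 /1908029761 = -0.22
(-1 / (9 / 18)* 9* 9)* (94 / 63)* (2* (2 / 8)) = -846 / 7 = -120.86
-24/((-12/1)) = 2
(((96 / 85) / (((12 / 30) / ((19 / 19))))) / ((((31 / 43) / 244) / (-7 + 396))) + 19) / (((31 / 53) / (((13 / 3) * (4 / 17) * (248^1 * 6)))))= 8639140025152 / 8959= 964297357.42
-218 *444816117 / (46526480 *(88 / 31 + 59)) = -55667913309 / 1651690040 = -33.70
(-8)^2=64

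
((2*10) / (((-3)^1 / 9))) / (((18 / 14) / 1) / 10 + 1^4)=-4200 / 79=-53.16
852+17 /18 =15353 /18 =852.94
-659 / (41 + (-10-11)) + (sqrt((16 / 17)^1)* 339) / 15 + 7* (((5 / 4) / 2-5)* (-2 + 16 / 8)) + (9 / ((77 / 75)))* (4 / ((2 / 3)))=30257 / 1540 + 452* sqrt(17) / 85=41.57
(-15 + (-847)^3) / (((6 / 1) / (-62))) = 18837008578 / 3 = 6279002859.33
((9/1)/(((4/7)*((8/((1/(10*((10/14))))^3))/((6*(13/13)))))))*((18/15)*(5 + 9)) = 1361367/2500000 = 0.54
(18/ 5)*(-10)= -36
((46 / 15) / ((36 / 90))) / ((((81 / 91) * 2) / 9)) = 2093 / 54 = 38.76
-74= -74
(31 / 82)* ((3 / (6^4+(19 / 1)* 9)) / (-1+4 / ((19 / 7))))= 589 / 360882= 0.00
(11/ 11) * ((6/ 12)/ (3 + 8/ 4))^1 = 1/ 10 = 0.10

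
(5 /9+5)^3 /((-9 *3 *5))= -25000 /19683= -1.27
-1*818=-818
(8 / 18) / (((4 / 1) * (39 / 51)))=17 / 117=0.15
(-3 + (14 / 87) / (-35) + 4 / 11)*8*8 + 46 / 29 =-801178 / 4785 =-167.44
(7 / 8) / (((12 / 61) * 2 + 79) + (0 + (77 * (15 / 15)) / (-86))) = 18361 / 1647204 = 0.01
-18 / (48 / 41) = -123 / 8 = -15.38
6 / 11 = 0.55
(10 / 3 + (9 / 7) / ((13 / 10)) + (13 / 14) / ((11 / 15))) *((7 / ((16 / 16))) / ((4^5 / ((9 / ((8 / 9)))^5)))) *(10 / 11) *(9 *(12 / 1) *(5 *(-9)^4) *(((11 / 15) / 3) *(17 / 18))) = 7252006754868345225 / 2399141888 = 3022750255.47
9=9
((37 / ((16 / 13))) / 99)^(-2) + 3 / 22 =55893315 / 5089942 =10.98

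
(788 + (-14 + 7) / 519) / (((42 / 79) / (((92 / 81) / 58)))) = 743089405 / 25601751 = 29.02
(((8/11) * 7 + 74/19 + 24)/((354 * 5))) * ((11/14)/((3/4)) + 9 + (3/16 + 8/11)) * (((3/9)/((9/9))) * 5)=15518011/45575376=0.34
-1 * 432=-432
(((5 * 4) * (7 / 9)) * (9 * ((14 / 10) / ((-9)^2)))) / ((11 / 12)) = 784 / 297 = 2.64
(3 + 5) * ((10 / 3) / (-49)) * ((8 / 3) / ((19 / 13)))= -8320 / 8379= -0.99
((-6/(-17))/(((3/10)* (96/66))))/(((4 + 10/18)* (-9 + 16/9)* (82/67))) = -59697/2972008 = -0.02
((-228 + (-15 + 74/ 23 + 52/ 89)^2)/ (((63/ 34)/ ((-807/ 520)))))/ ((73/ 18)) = 21.19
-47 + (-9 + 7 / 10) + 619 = 5637 / 10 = 563.70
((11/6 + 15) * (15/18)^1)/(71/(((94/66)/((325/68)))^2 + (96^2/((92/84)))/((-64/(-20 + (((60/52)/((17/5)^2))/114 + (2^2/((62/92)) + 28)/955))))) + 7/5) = 142520591828451413754050/14498651885607220007799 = 9.83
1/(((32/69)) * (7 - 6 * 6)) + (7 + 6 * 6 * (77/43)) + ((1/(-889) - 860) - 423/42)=-28332961775/35474656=-798.68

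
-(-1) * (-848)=-848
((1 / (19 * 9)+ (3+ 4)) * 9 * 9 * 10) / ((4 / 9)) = 242595 / 19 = 12768.16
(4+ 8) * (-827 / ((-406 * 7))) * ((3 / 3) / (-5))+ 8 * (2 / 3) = 98794 / 21315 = 4.63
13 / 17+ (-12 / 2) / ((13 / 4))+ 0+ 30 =6391 / 221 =28.92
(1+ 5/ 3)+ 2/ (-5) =2.27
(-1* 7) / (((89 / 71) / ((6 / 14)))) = -213 / 89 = -2.39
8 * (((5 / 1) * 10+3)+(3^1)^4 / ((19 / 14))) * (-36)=-616608 / 19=-32453.05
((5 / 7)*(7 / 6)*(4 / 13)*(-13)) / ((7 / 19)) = -190 / 21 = -9.05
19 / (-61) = -0.31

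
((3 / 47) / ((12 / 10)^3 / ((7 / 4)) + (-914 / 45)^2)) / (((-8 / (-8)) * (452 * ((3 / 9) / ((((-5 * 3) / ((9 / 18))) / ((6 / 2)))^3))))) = -79734375 / 77829635242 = -0.00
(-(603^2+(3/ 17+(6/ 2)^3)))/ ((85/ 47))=-58109061/ 289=-201069.42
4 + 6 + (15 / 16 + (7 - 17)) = 15 / 16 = 0.94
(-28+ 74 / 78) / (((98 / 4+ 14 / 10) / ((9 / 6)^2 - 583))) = 12253825 / 20202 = 606.56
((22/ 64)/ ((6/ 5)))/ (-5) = -11/ 192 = -0.06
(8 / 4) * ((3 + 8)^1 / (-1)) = -22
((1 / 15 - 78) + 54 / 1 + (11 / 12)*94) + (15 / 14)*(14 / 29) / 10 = 27094 / 435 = 62.29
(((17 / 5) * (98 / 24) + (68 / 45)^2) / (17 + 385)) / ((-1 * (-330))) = 130951 / 1074546000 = 0.00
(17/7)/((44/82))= 697/154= 4.53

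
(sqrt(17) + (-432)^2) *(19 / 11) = 19 *sqrt(17) / 11 + 3545856 / 11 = 322357.67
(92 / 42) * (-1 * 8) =-368 / 21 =-17.52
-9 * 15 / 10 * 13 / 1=-351 / 2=-175.50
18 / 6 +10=13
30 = 30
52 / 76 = 13 / 19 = 0.68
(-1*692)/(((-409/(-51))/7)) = -247044/409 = -604.02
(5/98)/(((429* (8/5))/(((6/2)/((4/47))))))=1175/448448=0.00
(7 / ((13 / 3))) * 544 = 11424 / 13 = 878.77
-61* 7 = -427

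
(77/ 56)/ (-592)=-0.00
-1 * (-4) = 4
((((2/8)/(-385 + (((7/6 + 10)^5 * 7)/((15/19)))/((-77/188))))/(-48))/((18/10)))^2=55130625/93050750736230560214323264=0.00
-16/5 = -3.20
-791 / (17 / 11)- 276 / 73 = -639865 / 1241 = -515.60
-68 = -68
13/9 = 1.44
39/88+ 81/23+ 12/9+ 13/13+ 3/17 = 668347/103224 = 6.47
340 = 340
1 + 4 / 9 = 13 / 9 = 1.44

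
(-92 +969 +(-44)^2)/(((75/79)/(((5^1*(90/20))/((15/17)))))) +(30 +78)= 3783259/50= 75665.18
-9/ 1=-9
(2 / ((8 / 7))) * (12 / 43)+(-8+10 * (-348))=-149963 / 43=-3487.51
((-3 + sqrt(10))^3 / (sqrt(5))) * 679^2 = -53941797 * sqrt(5) / 5 + 17058517 * sqrt(2) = 881.11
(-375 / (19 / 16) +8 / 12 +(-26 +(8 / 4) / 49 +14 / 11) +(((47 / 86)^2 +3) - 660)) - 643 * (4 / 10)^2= -6245289096401 / 5680682700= -1099.39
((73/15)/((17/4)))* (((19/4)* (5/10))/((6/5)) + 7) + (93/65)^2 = 31879423/2585700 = 12.33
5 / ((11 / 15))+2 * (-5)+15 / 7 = -80 / 77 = -1.04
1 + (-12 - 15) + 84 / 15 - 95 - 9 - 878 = -5012 / 5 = -1002.40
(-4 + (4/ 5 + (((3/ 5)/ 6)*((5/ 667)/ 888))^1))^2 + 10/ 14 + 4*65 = 66538293049160623/ 245570186131200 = 270.95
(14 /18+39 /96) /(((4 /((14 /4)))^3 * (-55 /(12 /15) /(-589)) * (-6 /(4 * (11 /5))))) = -68891207 /6912000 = -9.97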